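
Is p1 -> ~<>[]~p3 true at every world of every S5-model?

Not valid

Tableau for the negation ~(p1 -> ~<>[]~p3):
1. ~(p1 -> ~<>[]~p3), w0
2. p1, w0   [~->-rule on 1]
3. <>[]~p3, w0   [~->-rule on 1]
4. []~p3, w1   [<>-rule on 3: fresh world w1, w0Rw1]
5. ~p3, w0   [[]-rule on 4 via w1Rw0]
6. ~p3, w1   [[]-rule on 4 via w1Rw1]
Accessibility: w0Rw0, w0Rw1, w1Rw0, w1Rw1
The negation has an open branch (countermodel exists).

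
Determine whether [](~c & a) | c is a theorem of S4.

Tableau for the negation ~([](~c & a) | c):
1. ~([](~c & a) | c), u
2. ~[](~c & a), u
3. ~c, u
4. ~(~c & a), v
5. ~a, v
Accessibility: uRu, uRv, vRv
The negation has an open branch (countermodel exists).

No, not valid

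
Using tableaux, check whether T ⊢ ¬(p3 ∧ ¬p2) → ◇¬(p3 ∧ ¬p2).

Yes, valid

Tableau for the negation ¬(¬(p3 ∧ ¬p2) → ◇¬(p3 ∧ ¬p2)):
1. ¬(¬(p3 ∧ ¬p2) → ◇¬(p3 ∧ ¬p2)), 0
2. ¬(p3 ∧ ¬p2), 0
3. ¬◇¬(p3 ∧ ¬p2), 0
4. p3 ∧ ¬p2, 0
5. p3, 0
6. ¬p2, 0
7. p2, 0
Accessibility: 0R0
Branch closes: p2 and ¬p2 both at 0.
All branches of the negation close; one closing branch shown above.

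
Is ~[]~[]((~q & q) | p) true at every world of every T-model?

Invalid (countermodel exists)

Tableau for the negation []~[]((~q & q) | p):
1. []~[]((~q & q) | p), w0
2. ~[]((~q & q) | p), w0
3. ~((~q & q) | p), w1
4. ~(~q & q), w1
5. ~p, w1
6. ~[]((~q & q) | p), w1
7. ~q, w1
8. ~((~q & q) | p), w2
9. ~(~q & q), w2
10. ~p, w2
11. ~q, w2
Accessibility: w0Rw0, w0Rw1, w1Rw1, w1Rw2, w2Rw2
The negation has an open branch (countermodel exists).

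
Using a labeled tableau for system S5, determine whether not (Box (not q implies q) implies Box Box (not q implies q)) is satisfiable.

Unsatisfiable

1. not (Box (not q implies q) implies Box Box (not q implies q)), 0
2. Box (not q implies q), 0
3. not Box Box (not q implies q), 0
4. not q implies q, 0
5. q, 0
6. not Box (not q implies q), 1
7. not q implies q, 1
8. q, 1
9. not (not q implies q), 2
10. not q, 2
11. not q implies q, 2
12. q, 2
Accessibility: 0R0, 0R1, 0R2, 1R0, 1R1, 1R2, 2R0, 2R1, 2R2
Branch closes: q and not q both at 2.
All branches of the tableau close; one closing branch shown above.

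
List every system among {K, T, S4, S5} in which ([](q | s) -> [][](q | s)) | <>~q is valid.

S4, S5

S4-tableau for the negation ~(([](q | s) -> [][](q | s)) | <>~q):
1. ~(([](q | s) -> [][](q | s)) | <>~q), w0
2. ~([](q | s) -> [][](q | s)), w0
3. ~<>~q, w0
4. [](q | s), w0
5. ~[][](q | s), w0
6. q, w0
7. q | s, w0
8. s, w0
9. ~[](q | s), w1
10. q, w1
11. q | s, w1
12. s, w1
13. ~(q | s), w2
14. ~q, w2
15. ~s, w2
16. q, w2
Accessibility: w0Rw0, w0Rw1, w0Rw2, w1Rw1, w1Rw2, w2Rw2
Branch closes: q and ~q both at w2.
Every branch closes (one shown): valid in S4, hence also in S5 (every theorem of S4 is a theorem of S5).
T-tableau for the negation ~(([](q | s) -> [][](q | s)) | <>~q):
1. ~(([](q | s) -> [][](q | s)) | <>~q), w0
2. ~([](q | s) -> [][](q | s)), w0
3. ~<>~q, w0
4. [](q | s), w0
5. ~[][](q | s), w0
6. q, w0
7. q | s, w0
8. s, w0
9. ~[](q | s), w1
10. q, w1
11. q | s, w1
12. s, w1
13. ~(q | s), w2
14. ~q, w2
15. ~s, w2
Accessibility: w0Rw0, w0Rw1, w1Rw1, w1Rw2, w2Rw2
Complete open branch: countermodel on a T-frame, so not valid in T, nor in K (the same frame is also a K-frame).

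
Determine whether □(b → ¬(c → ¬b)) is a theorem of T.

Not valid

Tableau for the negation ¬□(b → ¬(c → ¬b)):
1. ¬□(b → ¬(c → ¬b)), u
2. ¬(b → ¬(c → ¬b)), v   [¬□-rule on 1: fresh world v, uRv]
3. b, v   [¬→-rule on 2]
4. c → ¬b, v   [¬→-rule on 2]
5. ¬c, v   [→-rule on 4 (branches; this branch)]
Accessibility: uRu, uRv, vRv
The negation has an open branch (countermodel exists).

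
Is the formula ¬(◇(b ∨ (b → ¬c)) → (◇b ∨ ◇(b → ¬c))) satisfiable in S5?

1. ¬(◇(b ∨ (b → ¬c)) → (◇b ∨ ◇(b → ¬c))), 0
2. ◇(b ∨ (b → ¬c)), 0   [¬→-rule on 1]
3. ¬(◇b ∨ ◇(b → ¬c)), 0   [¬→-rule on 1]
4. ¬◇b, 0   [¬∨-rule on 3]
5. ¬◇(b → ¬c), 0   [¬∨-rule on 3]
6. ¬b, 0   [¬◇-rule on 4 via 0R0]
7. ¬(b → ¬c), 0   [¬◇-rule on 5 via 0R0]
8. b, 0   [¬→-rule on 7]
9. c, 0   [¬→-rule on 7]
Accessibility: 0R0
Branch closes: b and ¬b both at 0.
Every branch closes; the branch above is one of them.

Unsatisfiable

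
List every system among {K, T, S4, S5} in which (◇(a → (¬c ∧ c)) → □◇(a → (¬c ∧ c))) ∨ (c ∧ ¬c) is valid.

S5

S4-tableau for the negation ¬((◇(a → (¬c ∧ c)) → □◇(a → (¬c ∧ c))) ∨ (c ∧ ¬c)):
1. ¬((◇(a → (¬c ∧ c)) → □◇(a → (¬c ∧ c))) ∨ (c ∧ ¬c)), u
2. ¬(◇(a → (¬c ∧ c)) → □◇(a → (¬c ∧ c))), u
3. ¬(c ∧ ¬c), u
4. ◇(a → (¬c ∧ c)), u
5. ¬□◇(a → (¬c ∧ c)), u
6. c, u
7. a → (¬c ∧ c), v
8. ¬a, v
9. ¬◇(a → (¬c ∧ c)), w
10. ¬(a → (¬c ∧ c)), w
11. a, w
12. ¬(¬c ∧ c), w
13. ¬c, w
Accessibility: uRu, uRv, uRw, vRv, wRw
Complete open branch: countermodel on an S4-frame, so not valid in S4, nor in K, T (the same frame is also a K-frame and a T-frame).
S5-tableau for the negation ¬((◇(a → (¬c ∧ c)) → □◇(a → (¬c ∧ c))) ∨ (c ∧ ¬c)):
1. ¬((◇(a → (¬c ∧ c)) → □◇(a → (¬c ∧ c))) ∨ (c ∧ ¬c)), u
2. ¬(◇(a → (¬c ∧ c)) → □◇(a → (¬c ∧ c))), u
3. ¬(c ∧ ¬c), u
4. ◇(a → (¬c ∧ c)), u
5. ¬□◇(a → (¬c ∧ c)), u
6. c, u
7. a → (¬c ∧ c), v
8. ¬a, v
9. ¬◇(a → (¬c ∧ c)), w
10. ¬(a → (¬c ∧ c)), u
11. a, u
12. ¬(¬c ∧ c), u
13. ¬(a → (¬c ∧ c)), v
14. a, v
15. ¬(¬c ∧ c), v
Accessibility: uRu, uRv, uRw, vRu, vRv, vRw, wRu, wRv, wRw
Branch closes: a and ¬a both at v.
Every branch closes (one shown): valid in S5.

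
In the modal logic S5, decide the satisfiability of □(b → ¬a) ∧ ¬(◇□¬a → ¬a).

1. □(b → ¬a) ∧ ¬(◇□¬a → ¬a), 0
2. □(b → ¬a), 0   [∧-rule on 1]
3. ¬(◇□¬a → ¬a), 0   [∧-rule on 1]
4. ◇□¬a, 0   [¬→-rule on 3]
5. a, 0   [¬→-rule on 3]
6. b → ¬a, 0   [□-rule on 2 via 0R0]
7. ¬b, 0   [→-rule on 6 (branches; this branch)]
8. □¬a, 1   [◇-rule on 4: fresh world 1, 0R1]
9. b → ¬a, 1   [□-rule on 2 via 0R1]
10. ¬a, 0   [□-rule on 8 via 1R0]
Accessibility: 0R0, 0R1, 1R0, 1R1
Branch closes: a and ¬a both at 0.
All branches of the tableau close; one closing branch shown above.

Unsatisfiable (every branch closes)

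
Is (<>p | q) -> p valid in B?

No, not valid

Tableau for the negation ~((<>p | q) -> p):
1. ~((<>p | q) -> p), u
2. <>p | q, u
3. ~p, u
4. q, u
Accessibility: uRu
The negation has an open branch (countermodel exists).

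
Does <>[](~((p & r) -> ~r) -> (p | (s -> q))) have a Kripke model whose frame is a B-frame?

Satisfiable

1. <>[](~((p & r) -> ~r) -> (p | (s -> q))), 0
2. [](~((p & r) -> ~r) -> (p | (s -> q))), 1
3. ~((p & r) -> ~r) -> (p | (s -> q)), 0
4. ~((p & r) -> ~r) -> (p | (s -> q)), 1
5. p | (s -> q), 0
6. p | (s -> q), 1
7. s -> q, 0
8. s -> q, 1
9. q, 0
10. q, 1
Accessibility: 0R0, 0R1, 1R0, 1R1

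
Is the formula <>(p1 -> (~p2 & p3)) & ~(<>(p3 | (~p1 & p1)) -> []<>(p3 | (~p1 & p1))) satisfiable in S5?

1. <>(p1 -> (~p2 & p3)) & ~(<>(p3 | (~p1 & p1)) -> []<>(p3 | (~p1 & p1))), w0
2. <>(p1 -> (~p2 & p3)), w0
3. ~(<>(p3 | (~p1 & p1)) -> []<>(p3 | (~p1 & p1))), w0
4. <>(p3 | (~p1 & p1)), w0
5. ~[]<>(p3 | (~p1 & p1)), w0
6. p1 -> (~p2 & p3), w1
7. ~p1, w1
8. p3 | (~p1 & p1), w2
9. p3, w2
10. ~<>(p3 | (~p1 & p1)), w3
11. ~(p3 | (~p1 & p1)), w0
12. ~p3, w0
13. ~(~p1 & p1), w0
14. ~(p3 | (~p1 & p1)), w1
15. ~p3, w1
16. ~(~p1 & p1), w1
17. ~(p3 | (~p1 & p1)), w2
18. ~p3, w2
19. ~(~p1 & p1), w2
Accessibility: w0Rw0, w0Rw1, w0Rw2, w0Rw3, w1Rw0, w1Rw1, w1Rw2, w1Rw3, w2Rw0, w2Rw1, w2Rw2, w2Rw3, w3Rw0, w3Rw1, w3Rw2, w3Rw3
Branch closes: p3 and ~p3 both at w2.
(One branch shown.) All branches close.

Unsatisfiable (every branch closes)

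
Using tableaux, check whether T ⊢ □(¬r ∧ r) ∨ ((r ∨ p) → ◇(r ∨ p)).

Valid

Tableau for the negation ¬(□(¬r ∧ r) ∨ ((r ∨ p) → ◇(r ∨ p))):
1. ¬(□(¬r ∧ r) ∨ ((r ∨ p) → ◇(r ∨ p))), u
2. ¬□(¬r ∧ r), u
3. ¬((r ∨ p) → ◇(r ∨ p)), u
4. r ∨ p, u
5. ¬◇(r ∨ p), u
6. ¬(r ∨ p), u
7. ¬r, u
8. ¬p, u
9. p, u
Accessibility: uRu
Branch closes: p and ¬p both at u.
Every branch of the negation's tableau closes; the branch above is one of them.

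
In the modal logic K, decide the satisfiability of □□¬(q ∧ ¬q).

1. □□¬(q ∧ ¬q), w0

Satisfiable (open branch found)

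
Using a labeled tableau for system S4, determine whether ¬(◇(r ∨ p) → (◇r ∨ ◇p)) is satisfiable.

Unsatisfiable (every branch closes)

1. ¬(◇(r ∨ p) → (◇r ∨ ◇p)), u
2. ◇(r ∨ p), u   [¬→-rule on 1]
3. ¬(◇r ∨ ◇p), u   [¬→-rule on 1]
4. ¬◇r, u   [¬∨-rule on 3]
5. ¬◇p, u   [¬∨-rule on 3]
6. ¬r, u   [¬◇-rule on 4 via uRu]
7. ¬p, u   [¬◇-rule on 5 via uRu]
8. r ∨ p, v   [◇-rule on 2: fresh world v, uRv]
9. ¬r, v   [¬◇-rule on 4 via uRv]
10. ¬p, v   [¬◇-rule on 5 via uRv]
11. p, v   [∨-rule on 8 (branches; this branch)]
Accessibility: uRu, uRv, vRv
Branch closes: p and ¬p both at v.
Every branch closes; the branch above is one of them.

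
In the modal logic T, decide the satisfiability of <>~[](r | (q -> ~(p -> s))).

1. <>~[](r | (q -> ~(p -> s))), 0
2. ~[](r | (q -> ~(p -> s))), 1
3. ~(r | (q -> ~(p -> s))), 2
4. ~r, 2
5. ~(q -> ~(p -> s)), 2
6. q, 2
7. p -> s, 2
8. s, 2
Accessibility: 0R0, 0R1, 1R1, 1R2, 2R2

Satisfiable (open branch found)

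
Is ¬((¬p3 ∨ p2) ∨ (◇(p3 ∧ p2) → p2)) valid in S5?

No, not valid

Tableau for the negation (¬p3 ∨ p2) ∨ (◇(p3 ∧ p2) → p2):
1. (¬p3 ∨ p2) ∨ (◇(p3 ∧ p2) → p2), u
2. ◇(p3 ∧ p2) → p2, u   [∨-rule on 1 (branches; this branch)]
3. p2, u   [→-rule on 2 (branches; this branch)]
Accessibility: uRu
The negation has an open branch (countermodel exists).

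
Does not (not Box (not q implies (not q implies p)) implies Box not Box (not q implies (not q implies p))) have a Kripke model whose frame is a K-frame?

Satisfiable (open branch found)

1. not (not Box (not q implies (not q implies p)) implies Box not Box (not q implies (not q implies p))), u
2. not Box (not q implies (not q implies p)), u   [neg-implies-rule on 1]
3. not Box not Box (not q implies (not q implies p)), u   [neg-implies-rule on 1]
4. not (not q implies (not q implies p)), v   [neg-Box-rule on 2: fresh world v, uRv]
5. not q, v   [neg-implies-rule on 4]
6. not (not q implies p), v   [neg-implies-rule on 4]
7. not p, v   [neg-implies-rule on 6]
8. Box (not q implies (not q implies p)), w   [neg-Box-rule on 3: fresh world w, uRw]
Accessibility: uRv, uRw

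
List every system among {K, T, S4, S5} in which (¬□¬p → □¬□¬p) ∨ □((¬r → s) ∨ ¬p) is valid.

S4-tableau for the negation ¬((¬□¬p → □¬□¬p) ∨ □((¬r → s) ∨ ¬p)):
1. ¬((¬□¬p → □¬□¬p) ∨ □((¬r → s) ∨ ¬p)), 0
2. ¬(¬□¬p → □¬□¬p), 0
3. ¬□((¬r → s) ∨ ¬p), 0
4. ¬□¬p, 0
5. ¬□¬□¬p, 0
6. ¬((¬r → s) ∨ ¬p), 1
7. ¬(¬r → s), 1
8. p, 1
9. ¬r, 1
10. ¬s, 1
11. p, 2
12. □¬p, 3
13. ¬p, 3
Accessibility: 0R0, 0R1, 0R2, 0R3, 1R1, 2R2, 3R3
Complete open branch: countermodel on an S4-frame, so not valid in S4, nor in K, T (the same frame is also a K-frame and a T-frame).
S5-tableau for the negation ¬((¬□¬p → □¬□¬p) ∨ □((¬r → s) ∨ ¬p)):
1. ¬((¬□¬p → □¬□¬p) ∨ □((¬r → s) ∨ ¬p)), 0
2. ¬(¬□¬p → □¬□¬p), 0
3. ¬□((¬r → s) ∨ ¬p), 0
4. ¬□¬p, 0
5. ¬□¬□¬p, 0
6. ¬((¬r → s) ∨ ¬p), 1
7. ¬(¬r → s), 1
8. p, 1
9. ¬r, 1
10. ¬s, 1
11. p, 2
12. □¬p, 3
13. ¬p, 0
14. ¬p, 1
Accessibility: 0R0, 0R1, 0R2, 0R3, 1R0, 1R1, 1R2, 1R3, 2R0, 2R1, 2R2, 2R3, 3R0, 3R1, 3R2, 3R3
Branch closes: p and ¬p both at 1.
Every branch closes (one shown): valid in S5.

S5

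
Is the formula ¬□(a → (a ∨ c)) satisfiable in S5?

Unsatisfiable (every branch closes)

1. ¬□(a → (a ∨ c)), u
2. ¬(a → (a ∨ c)), v   [¬□-rule on 1: fresh world v, uRv]
3. a, v   [¬→-rule on 2]
4. ¬(a ∨ c), v   [¬→-rule on 2]
5. ¬a, v   [¬∨-rule on 4]
6. ¬c, v   [¬∨-rule on 4]
Accessibility: uRu, uRv, vRu, vRv
Branch closes: a and ¬a both at v.
(One branch shown.) All branches close.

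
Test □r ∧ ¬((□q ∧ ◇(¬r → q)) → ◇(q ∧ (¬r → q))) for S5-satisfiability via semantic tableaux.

Unsatisfiable

1. □r ∧ ¬((□q ∧ ◇(¬r → q)) → ◇(q ∧ (¬r → q))), 0
2. □r, 0
3. ¬((□q ∧ ◇(¬r → q)) → ◇(q ∧ (¬r → q))), 0
4. □q ∧ ◇(¬r → q), 0
5. ¬◇(q ∧ (¬r → q)), 0
6. □q, 0
7. ◇(¬r → q), 0
8. r, 0
9. ¬(q ∧ (¬r → q)), 0
10. q, 0
11. ¬(¬r → q), 0
12. ¬r, 0
13. ¬q, 0
Accessibility: 0R0
Branch closes: r and ¬r both at 0.
Every branch closes; the branch above is one of them.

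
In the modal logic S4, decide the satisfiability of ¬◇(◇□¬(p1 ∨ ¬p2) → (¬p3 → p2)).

Unsatisfiable

1. ¬◇(◇□¬(p1 ∨ ¬p2) → (¬p3 → p2)), 0
2. ¬(◇□¬(p1 ∨ ¬p2) → (¬p3 → p2)), 0   [¬◇-rule on 1 via 0R0]
3. ◇□¬(p1 ∨ ¬p2), 0   [¬→-rule on 2]
4. ¬(¬p3 → p2), 0   [¬→-rule on 2]
5. ¬p3, 0   [¬→-rule on 4]
6. ¬p2, 0   [¬→-rule on 4]
7. □¬(p1 ∨ ¬p2), 1   [◇-rule on 3: fresh world 1, 0R1]
8. ¬(◇□¬(p1 ∨ ¬p2) → (¬p3 → p2)), 1   [¬◇-rule on 1 via 0R1]
9. ◇□¬(p1 ∨ ¬p2), 1   [¬→-rule on 8]
10. ¬(¬p3 → p2), 1   [¬→-rule on 8]
11. ¬p3, 1   [¬→-rule on 10]
12. ¬p2, 1   [¬→-rule on 10]
13. ¬(p1 ∨ ¬p2), 1   [□-rule on 7 via 1R1]
14. ¬p1, 1   [¬∨-rule on 13]
15. p2, 1   [¬∨-rule on 13]
Accessibility: 0R0, 0R1, 1R1
Branch closes: p2 and ¬p2 both at 1.
All branches of the tableau close; one closing branch shown above.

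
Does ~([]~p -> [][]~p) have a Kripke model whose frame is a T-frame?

1. ~([]~p -> [][]~p), w0
2. []~p, w0
3. ~[][]~p, w0
4. ~p, w0
5. ~[]~p, w1
6. ~p, w1
7. p, w2
Accessibility: w0Rw0, w0Rw1, w1Rw1, w1Rw2, w2Rw2

Satisfiable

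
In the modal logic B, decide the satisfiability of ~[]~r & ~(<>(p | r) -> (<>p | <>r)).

Unsatisfiable

1. ~[]~r & ~(<>(p | r) -> (<>p | <>r)), w0
2. ~[]~r, w0
3. ~(<>(p | r) -> (<>p | <>r)), w0
4. <>(p | r), w0
5. ~(<>p | <>r), w0
6. ~<>p, w0
7. ~<>r, w0
8. ~p, w0
9. ~r, w0
10. r, w1
11. ~p, w1
12. ~r, w1
Accessibility: w0Rw0, w0Rw1, w1Rw0, w1Rw1
Branch closes: r and ~r both at w1.
(One branch shown.) All branches close.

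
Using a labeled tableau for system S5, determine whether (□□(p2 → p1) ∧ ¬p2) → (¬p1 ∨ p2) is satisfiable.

Satisfiable

1. (□□(p2 → p1) ∧ ¬p2) → (¬p1 ∨ p2), u
2. ¬p1 ∨ p2, u
3. p2, u
Accessibility: uRu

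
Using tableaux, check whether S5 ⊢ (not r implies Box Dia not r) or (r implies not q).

Tableau for the negation not ((not r implies Box Dia not r) or (r implies not q)):
1. not ((not r implies Box Dia not r) or (r implies not q)), w0
2. not (not r implies Box Dia not r), w0   [neg-or-rule on 1]
3. not (r implies not q), w0   [neg-or-rule on 1]
4. not r, w0   [neg-implies-rule on 2]
5. not Box Dia not r, w0   [neg-implies-rule on 2]
6. r, w0   [neg-implies-rule on 3]
7. q, w0   [neg-implies-rule on 3]
Accessibility: w0Rw0
Branch closes: r and not r both at w0.
Every branch of the negation's tableau closes; the branch above is one of them.

Valid in S5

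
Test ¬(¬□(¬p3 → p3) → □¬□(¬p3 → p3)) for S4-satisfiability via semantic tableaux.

1. ¬(¬□(¬p3 → p3) → □¬□(¬p3 → p3)), u
2. ¬□(¬p3 → p3), u
3. ¬□¬□(¬p3 → p3), u
4. ¬(¬p3 → p3), v
5. ¬p3, v
6. □(¬p3 → p3), w
7. ¬p3 → p3, w
8. p3, w
Accessibility: uRu, uRv, uRw, vRv, wRw

Yes, satisfiable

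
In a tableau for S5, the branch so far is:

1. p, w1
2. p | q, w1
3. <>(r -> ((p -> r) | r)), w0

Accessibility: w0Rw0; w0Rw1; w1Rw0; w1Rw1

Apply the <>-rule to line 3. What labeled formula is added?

a fresh world w2 with w0Rw2, and r -> ((p -> r) | r) at w2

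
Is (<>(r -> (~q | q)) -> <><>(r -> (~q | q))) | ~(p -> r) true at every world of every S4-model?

Yes, valid

Tableau for the negation ~((<>(r -> (~q | q)) -> <><>(r -> (~q | q))) | ~(p -> r)):
1. ~((<>(r -> (~q | q)) -> <><>(r -> (~q | q))) | ~(p -> r)), u
2. ~(<>(r -> (~q | q)) -> <><>(r -> (~q | q))), u
3. p -> r, u
4. <>(r -> (~q | q)), u
5. ~<><>(r -> (~q | q)), u
6. ~<>(r -> (~q | q)), u
7. ~(r -> (~q | q)), u
8. r, u
9. ~(~q | q), u
10. q, u
11. ~q, u
Accessibility: uRu
Branch closes: q and ~q both at u.
Every branch of the negation's tableau closes; the branch above is one of them.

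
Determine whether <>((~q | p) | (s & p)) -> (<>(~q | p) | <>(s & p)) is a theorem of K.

Tableau for the negation ~(<>((~q | p) | (s & p)) -> (<>(~q | p) | <>(s & p))):
1. ~(<>((~q | p) | (s & p)) -> (<>(~q | p) | <>(s & p))), w0
2. <>((~q | p) | (s & p)), w0   [~->-rule on 1]
3. ~(<>(~q | p) | <>(s & p)), w0   [~->-rule on 1]
4. ~<>(~q | p), w0   [~|-rule on 3]
5. ~<>(s & p), w0   [~|-rule on 3]
6. (~q | p) | (s & p), w1   [<>-rule on 2: fresh world w1, w0Rw1]
7. ~(~q | p), w1   [~<>-rule on 4 via w0Rw1]
8. q, w1   [~|-rule on 7]
9. ~p, w1   [~|-rule on 7]
10. ~(s & p), w1   [~<>-rule on 5 via w0Rw1]
11. ~q | p, w1   [|-rule on 6 (branches; this branch)]
12. p, w1   [|-rule on 11 (branches; this branch)]
Accessibility: w0Rw1
Branch closes: p and ~p both at w1.
Every branch of the negation's tableau closes; the branch above is one of them.

Yes, valid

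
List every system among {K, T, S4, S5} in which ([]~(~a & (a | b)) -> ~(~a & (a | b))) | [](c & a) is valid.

K-tableau for the negation ~(([]~(~a & (a | b)) -> ~(~a & (a | b))) | [](c & a)):
1. ~(([]~(~a & (a | b)) -> ~(~a & (a | b))) | [](c & a)), 0
2. ~([]~(~a & (a | b)) -> ~(~a & (a | b))), 0
3. ~[](c & a), 0
4. []~(~a & (a | b)), 0
5. ~a & (a | b), 0
6. ~a, 0
7. a | b, 0
8. b, 0
9. ~(c & a), 1
10. ~(~a & (a | b)), 1
11. ~a, 1
12. ~(a | b), 1
13. ~b, 1
Accessibility: 0R1
Complete open branch: countermodel on a K-frame, so not valid in K.
T-tableau for the negation ~(([]~(~a & (a | b)) -> ~(~a & (a | b))) | [](c & a)):
1. ~(([]~(~a & (a | b)) -> ~(~a & (a | b))) | [](c & a)), 0
2. ~([]~(~a & (a | b)) -> ~(~a & (a | b))), 0
3. ~[](c & a), 0
4. []~(~a & (a | b)), 0
5. ~a & (a | b), 0
6. ~a, 0
7. a | b, 0
8. ~(~a & (a | b)), 0
9. b, 0
10. ~(a | b), 0
11. ~b, 0
Accessibility: 0R0
Branch closes: b and ~b both at 0.
Every branch closes (one shown): valid in T, hence also in S4, S5 (every theorem of T is a theorem of S4 and S5).

T, S4, S5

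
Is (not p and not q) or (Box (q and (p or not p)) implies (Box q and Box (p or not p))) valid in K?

Valid in K

Tableau for the negation not ((not p and not q) or (Box (q and (p or not p)) implies (Box q and Box (p or not p)))):
1. not ((not p and not q) or (Box (q and (p or not p)) implies (Box q and Box (p or not p)))), w0
2. not (not p and not q), w0
3. not (Box (q and (p or not p)) implies (Box q and Box (p or not p))), w0
4. Box (q and (p or not p)), w0
5. not (Box q and Box (p or not p)), w0
6. q, w0
7. not Box q, w0
8. not q, w1
9. q and (p or not p), w1
10. q, w1
11. p or not p, w1
Accessibility: w0Rw1
Branch closes: q and not q both at w1.
Every branch of the negation's tableau closes; the branch above is one of them.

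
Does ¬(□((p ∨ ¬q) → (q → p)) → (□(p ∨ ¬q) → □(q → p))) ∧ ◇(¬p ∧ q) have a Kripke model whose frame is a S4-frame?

1. ¬(□((p ∨ ¬q) → (q → p)) → (□(p ∨ ¬q) → □(q → p))) ∧ ◇(¬p ∧ q), w0
2. ¬(□((p ∨ ¬q) → (q → p)) → (□(p ∨ ¬q) → □(q → p))), w0   [∧-rule on 1]
3. ◇(¬p ∧ q), w0   [∧-rule on 1]
4. □((p ∨ ¬q) → (q → p)), w0   [¬→-rule on 2]
5. ¬(□(p ∨ ¬q) → □(q → p)), w0   [¬→-rule on 2]
6. □(p ∨ ¬q), w0   [¬→-rule on 5]
7. ¬□(q → p), w0   [¬→-rule on 5]
8. (p ∨ ¬q) → (q → p), w0   [□-rule on 4 via w0Rw0]
9. p ∨ ¬q, w0   [□-rule on 6 via w0Rw0]
10. q → p, w0   [→-rule on 8 (branches; this branch)]
11. ¬q, w0   [∨-rule on 9 (branches; this branch)]
12. p, w0   [→-rule on 10 (branches; this branch)]
13. ¬p ∧ q, w1   [◇-rule on 3: fresh world w1, w0Rw1]
14. ¬p, w1   [∧-rule on 13]
15. q, w1   [∧-rule on 13]
16. (p ∨ ¬q) → (q → p), w1   [□-rule on 4 via w0Rw1]
17. p ∨ ¬q, w1   [□-rule on 6 via w0Rw1]
18. ¬(p ∨ ¬q), w1   [→-rule on 16 (branches; this branch)]
19. ¬q, w1   [∨-rule on 17 (branches; this branch)]
Accessibility: w0Rw0, w0Rw1, w1Rw1
Branch closes: q and ¬q both at w1.
Every branch closes; the branch above is one of them.

Unsatisfiable (every branch closes)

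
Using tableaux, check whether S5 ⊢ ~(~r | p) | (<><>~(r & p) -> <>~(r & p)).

Valid in S5

Tableau for the negation ~(~(~r | p) | (<><>~(r & p) -> <>~(r & p))):
1. ~(~(~r | p) | (<><>~(r & p) -> <>~(r & p))), w0
2. ~r | p, w0   [~|-rule on 1]
3. ~(<><>~(r & p) -> <>~(r & p)), w0   [~|-rule on 1]
4. <><>~(r & p), w0   [~->-rule on 3]
5. ~<>~(r & p), w0   [~->-rule on 3]
6. r & p, w0   [~<>-rule on 5 via w0Rw0]
7. r, w0   [&-rule on 6]
8. p, w0   [&-rule on 6]
9. <>~(r & p), w1   [<>-rule on 4: fresh world w1, w0Rw1]
10. r & p, w1   [~<>-rule on 5 via w0Rw1]
11. r, w1   [&-rule on 10]
12. p, w1   [&-rule on 10]
13. ~(r & p), w2   [<>-rule on 9: fresh world w2, w1Rw2]
14. r & p, w2   [~<>-rule on 5 via w0Rw2]
15. r, w2   [&-rule on 14]
16. p, w2   [&-rule on 14]
17. ~p, w2   [~&-rule on 13 (branches; this branch)]
Accessibility: w0Rw0, w0Rw1, w0Rw2, w1Rw0, w1Rw1, w1Rw2, w2Rw0, w2Rw1, w2Rw2
Branch closes: p and ~p both at w2.
Every branch of the negation's tableau closes; the branch above is one of them.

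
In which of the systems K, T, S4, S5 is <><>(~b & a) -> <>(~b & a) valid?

S4, S5

T-tableau for the negation ~(<><>(~b & a) -> <>(~b & a)):
1. ~(<><>(~b & a) -> <>(~b & a)), 0
2. <><>(~b & a), 0
3. ~<>(~b & a), 0
4. ~(~b & a), 0
5. ~a, 0
6. <>(~b & a), 1
7. ~(~b & a), 1
8. ~a, 1
9. ~b & a, 2
10. ~b, 2
11. a, 2
Accessibility: 0R0, 0R1, 1R1, 1R2, 2R2
Complete open branch: countermodel on a T-frame, so not valid in T, nor in K (the same frame is also a K-frame).
S4-tableau for the negation ~(<><>(~b & a) -> <>(~b & a)):
1. ~(<><>(~b & a) -> <>(~b & a)), 0
2. <><>(~b & a), 0
3. ~<>(~b & a), 0
4. ~(~b & a), 0
5. ~a, 0
6. <>(~b & a), 1
7. ~(~b & a), 1
8. ~a, 1
9. ~b & a, 2
10. ~b, 2
11. a, 2
12. ~(~b & a), 2
13. ~a, 2
Accessibility: 0R0, 0R1, 0R2, 1R1, 1R2, 2R2
Branch closes: a and ~a both at 2.
Every branch closes (one shown): valid in S4, hence also in S5 (every theorem of S4 is a theorem of S5).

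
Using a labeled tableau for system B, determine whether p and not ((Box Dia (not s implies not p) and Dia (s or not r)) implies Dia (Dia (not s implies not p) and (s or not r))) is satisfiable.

Unsatisfiable (every branch closes)

1. p and not ((Box Dia (not s implies not p) and Dia (s or not r)) implies Dia (Dia (not s implies not p) and (s or not r))), 0
2. p, 0
3. not ((Box Dia (not s implies not p) and Dia (s or not r)) implies Dia (Dia (not s implies not p) and (s or not r))), 0
4. Box Dia (not s implies not p) and Dia (s or not r), 0
5. not Dia (Dia (not s implies not p) and (s or not r)), 0
6. Box Dia (not s implies not p), 0
7. Dia (s or not r), 0
8. not (Dia (not s implies not p) and (s or not r)), 0
9. Dia (not s implies not p), 0
10. not (s or not r), 0
11. not s, 0
12. r, 0
13. s or not r, 1
14. not (Dia (not s implies not p) and (s or not r)), 1
15. Dia (not s implies not p), 1
16. not r, 1
17. not Dia (not s implies not p), 1
18. not (not s implies not p), 0
19. not (not s implies not p), 1
20. not s, 1
21. p, 1
22. not s implies not p, 2
23. not (Dia (not s implies not p) and (s or not r)), 2
24. Dia (not s implies not p), 2
25. not p, 2
26. not (s or not r), 2
27. not s, 2
28. r, 2
29. not s implies not p, 3
30. not (not s implies not p), 3
31. not s, 3
32. p, 3
33. not p, 3
Accessibility: 0R0, 0R1, 0R2, 1R0, 1R1, 1R3, 2R0, 2R2, 3R1, 3R3
Branch closes: p and not p both at 3.
(One branch shown.) All branches close.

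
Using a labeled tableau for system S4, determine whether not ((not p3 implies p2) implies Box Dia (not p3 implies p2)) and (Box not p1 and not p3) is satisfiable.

1. not ((not p3 implies p2) implies Box Dia (not p3 implies p2)) and (Box not p1 and not p3), u
2. not ((not p3 implies p2) implies Box Dia (not p3 implies p2)), u
3. Box not p1 and not p3, u
4. not p3 implies p2, u
5. not Box Dia (not p3 implies p2), u
6. Box not p1, u
7. not p3, u
8. not p1, u
9. p2, u
10. not Dia (not p3 implies p2), v
11. not p1, v
12. not (not p3 implies p2), v
13. not p3, v
14. not p2, v
Accessibility: uRu, uRv, vRv

Satisfiable (open branch found)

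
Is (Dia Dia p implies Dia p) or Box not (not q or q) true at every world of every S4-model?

Tableau for the negation not ((Dia Dia p implies Dia p) or Box not (not q or q)):
1. not ((Dia Dia p implies Dia p) or Box not (not q or q)), u
2. not (Dia Dia p implies Dia p), u
3. not Box not (not q or q), u
4. Dia Dia p, u
5. not Dia p, u
6. not p, u
7. not q or q, v
8. not p, v
9. q, v
10. Dia p, w
11. not p, w
12. p, x
13. not p, x
Accessibility: uRu, uRv, uRw, uRx, vRv, wRw, wRx, xRx
Branch closes: p and not p both at x.
Every branch of the negation's tableau closes; the branch above is one of them.

Valid in S4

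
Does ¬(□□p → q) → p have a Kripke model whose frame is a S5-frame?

Satisfiable (open branch found)

1. ¬(□□p → q) → p, 0
2. p, 0
Accessibility: 0R0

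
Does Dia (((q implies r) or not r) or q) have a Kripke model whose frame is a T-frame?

1. Dia (((q implies r) or not r) or q), u
2. ((q implies r) or not r) or q, v   [Dia-rule on 1: fresh world v, uRv]
3. q, v   [or-rule on 2 (branches; this branch)]
Accessibility: uRu, uRv, vRv

Yes, satisfiable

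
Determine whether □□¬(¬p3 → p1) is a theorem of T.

Tableau for the negation ¬□□¬(¬p3 → p1):
1. ¬□□¬(¬p3 → p1), u
2. ¬□¬(¬p3 → p1), v   [¬□-rule on 1: fresh world v, uRv]
3. ¬p3 → p1, w   [¬□-rule on 2: fresh world w, vRw]
4. p1, w   [→-rule on 3 (branches; this branch)]
Accessibility: uRu, uRv, vRv, vRw, wRw
The negation has an open branch (countermodel exists).

No, not valid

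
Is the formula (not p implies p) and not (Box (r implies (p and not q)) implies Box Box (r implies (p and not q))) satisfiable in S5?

1. (not p implies p) and not (Box (r implies (p and not q)) implies Box Box (r implies (p and not q))), w0
2. not p implies p, w0   [and-rule on 1]
3. not (Box (r implies (p and not q)) implies Box Box (r implies (p and not q))), w0   [and-rule on 1]
4. Box (r implies (p and not q)), w0   [neg-implies-rule on 3]
5. not Box Box (r implies (p and not q)), w0   [neg-implies-rule on 3]
6. r implies (p and not q), w0   [Box-rule on 4 via w0Rw0]
7. p, w0   [implies-rule on 2 (branches; this branch)]
8. p and not q, w0   [implies-rule on 6 (branches; this branch)]
9. not q, w0   [and-rule on 8]
10. not Box (r implies (p and not q)), w1   [neg-Box-rule on 5: fresh world w1, w0Rw1]
11. r implies (p and not q), w1   [Box-rule on 4 via w0Rw1]
12. p and not q, w1   [implies-rule on 11 (branches; this branch)]
13. p, w1   [and-rule on 12]
14. not q, w1   [and-rule on 12]
15. not (r implies (p and not q)), w2   [neg-Box-rule on 10: fresh world w2, w1Rw2]
16. r, w2   [neg-implies-rule on 15]
17. not (p and not q), w2   [neg-implies-rule on 15]
18. r implies (p and not q), w2   [Box-rule on 4 via w0Rw2]
19. q, w2   [neg-and-rule on 17 (branches; this branch)]
20. p and not q, w2   [implies-rule on 18 (branches; this branch)]
21. p, w2   [and-rule on 20]
22. not q, w2   [and-rule on 20]
Accessibility: w0Rw0, w0Rw1, w0Rw2, w1Rw0, w1Rw1, w1Rw2, w2Rw0, w2Rw1, w2Rw2
Branch closes: q and not q both at w2.
All branches of the tableau close; one closing branch shown above.

No, unsatisfiable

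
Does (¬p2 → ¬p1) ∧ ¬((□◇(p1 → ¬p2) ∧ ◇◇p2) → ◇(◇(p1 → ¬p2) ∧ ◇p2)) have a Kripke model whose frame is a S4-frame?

No, unsatisfiable

1. (¬p2 → ¬p1) ∧ ¬((□◇(p1 → ¬p2) ∧ ◇◇p2) → ◇(◇(p1 → ¬p2) ∧ ◇p2)), u
2. ¬p2 → ¬p1, u   [∧-rule on 1]
3. ¬((□◇(p1 → ¬p2) ∧ ◇◇p2) → ◇(◇(p1 → ¬p2) ∧ ◇p2)), u   [∧-rule on 1]
4. □◇(p1 → ¬p2) ∧ ◇◇p2, u   [¬→-rule on 3]
5. ¬◇(◇(p1 → ¬p2) ∧ ◇p2), u   [¬→-rule on 3]
6. □◇(p1 → ¬p2), u   [∧-rule on 4]
7. ◇◇p2, u   [∧-rule on 4]
8. ¬(◇(p1 → ¬p2) ∧ ◇p2), u   [¬◇-rule on 5 via uRu]
9. ◇(p1 → ¬p2), u   [□-rule on 6 via uRu]
10. ¬p1, u   [→-rule on 2 (branches; this branch)]
11. ¬◇p2, u   [¬∧-rule on 8 (branches; this branch)]
12. ¬p2, u   [¬◇-rule on 11 via uRu]
13. ◇p2, v   [◇-rule on 7: fresh world v, uRv]
14. ¬(◇(p1 → ¬p2) ∧ ◇p2), v   [¬◇-rule on 5 via uRv]
15. ◇(p1 → ¬p2), v   [□-rule on 6 via uRv]
16. ¬p2, v   [¬◇-rule on 11 via uRv]
17. ¬◇p2, v   [¬∧-rule on 14 (branches; this branch)]
18. p1 → ¬p2, w   [◇-rule on 9: fresh world w, uRw]
19. ¬(◇(p1 → ¬p2) ∧ ◇p2), w   [¬◇-rule on 5 via uRw]
20. ◇(p1 → ¬p2), w   [□-rule on 6 via uRw]
21. ¬p2, w   [¬◇-rule on 11 via uRw]
22. ¬◇p2, w   [¬∧-rule on 19 (branches; this branch)]
23. p2, x   [◇-rule on 13: fresh world x, vRx]
24. ¬(◇(p1 → ¬p2) ∧ ◇p2), x   [¬◇-rule on 5 via uRx]
25. ◇(p1 → ¬p2), x   [□-rule on 6 via uRx]
26. ¬p2, x   [¬◇-rule on 11 via uRx]
Accessibility: uRu, uRv, uRw, uRx, vRv, vRx, wRw, xRx
Branch closes: p2 and ¬p2 both at x.
Every branch closes; the branch above is one of them.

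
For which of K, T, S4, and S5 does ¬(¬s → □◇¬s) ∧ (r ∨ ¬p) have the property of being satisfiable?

K, T, S4

S5-tableau for the formula:
1. ¬(¬s → □◇¬s) ∧ (r ∨ ¬p), u
2. ¬(¬s → □◇¬s), u
3. r ∨ ¬p, u
4. ¬s, u
5. ¬□◇¬s, u
6. ¬p, u
7. ¬◇¬s, v
8. s, u
Accessibility: uRu, uRv, vRu, vRv
Branch closes: s and ¬s both at u.
Every branch closes (one shown): unsatisfiable in S5.
S4-tableau for the formula:
1. ¬(¬s → □◇¬s) ∧ (r ∨ ¬p), u
2. ¬(¬s → □◇¬s), u
3. r ∨ ¬p, u
4. ¬s, u
5. ¬□◇¬s, u
6. ¬p, u
7. ¬◇¬s, v
8. s, v
Accessibility: uRu, uRv, vRv
Complete open branch: satisfiable in S4, hence also in K, T (this S4-model is also a K-model and a T-model).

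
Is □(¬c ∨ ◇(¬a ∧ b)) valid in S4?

Tableau for the negation ¬□(¬c ∨ ◇(¬a ∧ b)):
1. ¬□(¬c ∨ ◇(¬a ∧ b)), u
2. ¬(¬c ∨ ◇(¬a ∧ b)), v
3. c, v
4. ¬◇(¬a ∧ b), v
5. ¬(¬a ∧ b), v
6. ¬b, v
Accessibility: uRu, uRv, vRv
The negation has an open branch (countermodel exists).

No, not valid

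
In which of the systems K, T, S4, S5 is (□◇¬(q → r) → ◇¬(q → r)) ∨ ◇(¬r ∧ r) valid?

T-tableau for the negation ¬((□◇¬(q → r) → ◇¬(q → r)) ∨ ◇(¬r ∧ r)):
1. ¬((□◇¬(q → r) → ◇¬(q → r)) ∨ ◇(¬r ∧ r)), w0
2. ¬(□◇¬(q → r) → ◇¬(q → r)), w0
3. ¬◇(¬r ∧ r), w0
4. □◇¬(q → r), w0
5. ¬◇¬(q → r), w0
6. ¬(¬r ∧ r), w0
7. ◇¬(q → r), w0
8. q → r, w0
9. ¬r, w0
10. ¬q, w0
11. ¬(q → r), w1
12. q, w1
13. ¬r, w1
14. ¬(¬r ∧ r), w1
15. ◇¬(q → r), w1
16. q → r, w1
17. r, w1
Accessibility: w0Rw0, w0Rw1, w1Rw1
Branch closes: r and ¬r both at w1.
Every branch closes (one shown): valid in T, hence also in S4, S5 (every theorem of T is a theorem of S4 and S5).
K-tableau for the negation ¬((□◇¬(q → r) → ◇¬(q → r)) ∨ ◇(¬r ∧ r)):
1. ¬((□◇¬(q → r) → ◇¬(q → r)) ∨ ◇(¬r ∧ r)), w0
2. ¬(□◇¬(q → r) → ◇¬(q → r)), w0
3. ¬◇(¬r ∧ r), w0
4. □◇¬(q → r), w0
5. ¬◇¬(q → r), w0
Complete open branch: countermodel on a K-frame, so not valid in K.

T, S4, S5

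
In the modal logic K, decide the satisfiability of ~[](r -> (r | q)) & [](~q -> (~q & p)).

No, unsatisfiable

1. ~[](r -> (r | q)) & [](~q -> (~q & p)), w0
2. ~[](r -> (r | q)), w0   [&-rule on 1]
3. [](~q -> (~q & p)), w0   [&-rule on 1]
4. ~(r -> (r | q)), w1   [~[]-rule on 2: fresh world w1, w0Rw1]
5. r, w1   [~->-rule on 4]
6. ~(r | q), w1   [~->-rule on 4]
7. ~r, w1   [~|-rule on 6]
8. ~q, w1   [~|-rule on 6]
Accessibility: w0Rw1
Branch closes: r and ~r both at w1.
(One branch shown.) All branches close.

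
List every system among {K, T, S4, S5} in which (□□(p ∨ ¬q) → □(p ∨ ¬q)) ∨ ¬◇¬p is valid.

T-tableau for the negation ¬((□□(p ∨ ¬q) → □(p ∨ ¬q)) ∨ ¬◇¬p):
1. ¬((□□(p ∨ ¬q) → □(p ∨ ¬q)) ∨ ¬◇¬p), w0
2. ¬(□□(p ∨ ¬q) → □(p ∨ ¬q)), w0
3. ◇¬p, w0
4. □□(p ∨ ¬q), w0
5. ¬□(p ∨ ¬q), w0
6. □(p ∨ ¬q), w0
7. p ∨ ¬q, w0
8. ¬q, w0
9. ¬p, w1
10. □(p ∨ ¬q), w1
11. p ∨ ¬q, w1
12. ¬q, w1
13. ¬(p ∨ ¬q), w2
14. ¬p, w2
15. q, w2
16. □(p ∨ ¬q), w2
17. p ∨ ¬q, w2
18. ¬q, w2
Accessibility: w0Rw0, w0Rw1, w0Rw2, w1Rw1, w2Rw2
Branch closes: q and ¬q both at w2.
Every branch closes (one shown): valid in T, hence also in S4, S5 (every theorem of T is a theorem of S4 and S5).
K-tableau for the negation ¬((□□(p ∨ ¬q) → □(p ∨ ¬q)) ∨ ¬◇¬p):
1. ¬((□□(p ∨ ¬q) → □(p ∨ ¬q)) ∨ ¬◇¬p), w0
2. ¬(□□(p ∨ ¬q) → □(p ∨ ¬q)), w0
3. ◇¬p, w0
4. □□(p ∨ ¬q), w0
5. ¬□(p ∨ ¬q), w0
6. ¬p, w1
7. □(p ∨ ¬q), w1
8. ¬(p ∨ ¬q), w2
9. ¬p, w2
10. q, w2
11. □(p ∨ ¬q), w2
Accessibility: w0Rw1, w0Rw2
Complete open branch: countermodel on a K-frame, so not valid in K.

T, S4, S5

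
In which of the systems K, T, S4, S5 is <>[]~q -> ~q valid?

S5

S4-tableau for the negation ~(<>[]~q -> ~q):
1. ~(<>[]~q -> ~q), w0
2. <>[]~q, w0   [~->-rule on 1]
3. q, w0   [~->-rule on 1]
4. []~q, w1   [<>-rule on 2: fresh world w1, w0Rw1]
5. ~q, w1   [[]-rule on 4 via w1Rw1]
Accessibility: w0Rw0, w0Rw1, w1Rw1
Complete open branch: countermodel on an S4-frame, so not valid in S4, nor in K, T (the same frame is also a K-frame and a T-frame).
S5-tableau for the negation ~(<>[]~q -> ~q):
1. ~(<>[]~q -> ~q), w0
2. <>[]~q, w0   [~->-rule on 1]
3. q, w0   [~->-rule on 1]
4. []~q, w1   [<>-rule on 2: fresh world w1, w0Rw1]
5. ~q, w0   [[]-rule on 4 via w1Rw0]
Accessibility: w0Rw0, w0Rw1, w1Rw0, w1Rw1
Branch closes: q and ~q both at w0.
Every branch closes (one shown): valid in S5.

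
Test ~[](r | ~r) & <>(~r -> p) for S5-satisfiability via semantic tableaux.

1. ~[](r | ~r) & <>(~r -> p), 0
2. ~[](r | ~r), 0
3. <>(~r -> p), 0
4. ~(r | ~r), 1
5. ~r, 1
6. r, 1
Accessibility: 0R0, 0R1, 1R0, 1R1
Branch closes: r and ~r both at 1.
All branches of the tableau close; one closing branch shown above.

Unsatisfiable (every branch closes)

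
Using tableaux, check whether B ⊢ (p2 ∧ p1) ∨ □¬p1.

Not valid

Tableau for the negation ¬((p2 ∧ p1) ∨ □¬p1):
1. ¬((p2 ∧ p1) ∨ □¬p1), u
2. ¬(p2 ∧ p1), u
3. ¬□¬p1, u
4. ¬p1, u
5. p1, v
Accessibility: uRu, uRv, vRu, vRv
The negation has an open branch (countermodel exists).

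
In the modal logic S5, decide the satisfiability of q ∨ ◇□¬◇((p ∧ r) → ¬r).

Yes, satisfiable

1. q ∨ ◇□¬◇((p ∧ r) → ¬r), 0
2. ◇□¬◇((p ∧ r) → ¬r), 0
3. □¬◇((p ∧ r) → ¬r), 1
4. ¬◇((p ∧ r) → ¬r), 0
5. ¬◇((p ∧ r) → ¬r), 1
6. ¬((p ∧ r) → ¬r), 0
7. p ∧ r, 0
8. r, 0
9. p, 0
10. ¬((p ∧ r) → ¬r), 1
11. p ∧ r, 1
12. r, 1
13. p, 1
Accessibility: 0R0, 0R1, 1R0, 1R1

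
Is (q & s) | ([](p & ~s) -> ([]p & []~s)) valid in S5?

Tableau for the negation ~((q & s) | ([](p & ~s) -> ([]p & []~s))):
1. ~((q & s) | ([](p & ~s) -> ([]p & []~s))), w0
2. ~(q & s), w0   [~|-rule on 1]
3. ~([](p & ~s) -> ([]p & []~s)), w0   [~|-rule on 1]
4. [](p & ~s), w0   [~->-rule on 3]
5. ~([]p & []~s), w0   [~->-rule on 3]
6. p & ~s, w0   [[]-rule on 4 via w0Rw0]
7. p, w0   [&-rule on 6]
8. ~s, w0   [&-rule on 6]
9. ~[]~s, w0   [~&-rule on 5 (branches; this branch)]
10. s, w1   [~[]-rule on 9: fresh world w1, w0Rw1]
11. p & ~s, w1   [[]-rule on 4 via w0Rw1]
12. p, w1   [&-rule on 11]
13. ~s, w1   [&-rule on 11]
Accessibility: w0Rw0, w0Rw1, w1Rw0, w1Rw1
Branch closes: s and ~s both at w1.
All branches of the negation close; one closing branch shown above.

Valid in S5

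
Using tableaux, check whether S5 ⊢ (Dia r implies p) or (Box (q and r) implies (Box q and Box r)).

Yes, valid

Tableau for the negation not ((Dia r implies p) or (Box (q and r) implies (Box q and Box r))):
1. not ((Dia r implies p) or (Box (q and r) implies (Box q and Box r))), w0
2. not (Dia r implies p), w0
3. not (Box (q and r) implies (Box q and Box r)), w0
4. Dia r, w0
5. not p, w0
6. Box (q and r), w0
7. not (Box q and Box r), w0
8. q and r, w0
9. q, w0
10. r, w0
11. not Box r, w0
12. r, w1
13. q and r, w1
14. q, w1
15. not r, w2
16. q and r, w2
17. q, w2
18. r, w2
Accessibility: w0Rw0, w0Rw1, w0Rw2, w1Rw0, w1Rw1, w1Rw2, w2Rw0, w2Rw1, w2Rw2
Branch closes: r and not r both at w2.
All branches of the negation close; one closing branch shown above.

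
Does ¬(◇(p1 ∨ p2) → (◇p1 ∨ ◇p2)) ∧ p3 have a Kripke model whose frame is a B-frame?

No, unsatisfiable

1. ¬(◇(p1 ∨ p2) → (◇p1 ∨ ◇p2)) ∧ p3, u
2. ¬(◇(p1 ∨ p2) → (◇p1 ∨ ◇p2)), u   [∧-rule on 1]
3. p3, u   [∧-rule on 1]
4. ◇(p1 ∨ p2), u   [¬→-rule on 2]
5. ¬(◇p1 ∨ ◇p2), u   [¬→-rule on 2]
6. ¬◇p1, u   [¬∨-rule on 5]
7. ¬◇p2, u   [¬∨-rule on 5]
8. ¬p1, u   [¬◇-rule on 6 via uRu]
9. ¬p2, u   [¬◇-rule on 7 via uRu]
10. p1 ∨ p2, v   [◇-rule on 4: fresh world v, uRv]
11. ¬p1, v   [¬◇-rule on 6 via uRv]
12. ¬p2, v   [¬◇-rule on 7 via uRv]
13. p2, v   [∨-rule on 10 (branches; this branch)]
Accessibility: uRu, uRv, vRu, vRv
Branch closes: p2 and ¬p2 both at v.
Every branch closes; the branch above is one of them.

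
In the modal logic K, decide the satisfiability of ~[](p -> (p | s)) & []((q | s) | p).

1. ~[](p -> (p | s)) & []((q | s) | p), u
2. ~[](p -> (p | s)), u
3. []((q | s) | p), u
4. ~(p -> (p | s)), v
5. p, v
6. ~(p | s), v
7. ~p, v
8. ~s, v
Accessibility: uRv
Branch closes: p and ~p both at v.
(One branch shown.) All branches close.

Unsatisfiable (every branch closes)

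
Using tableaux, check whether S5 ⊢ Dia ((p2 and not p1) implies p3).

Not valid

Tableau for the negation not Dia ((p2 and not p1) implies p3):
1. not Dia ((p2 and not p1) implies p3), u
2. not ((p2 and not p1) implies p3), u
3. p2 and not p1, u
4. not p3, u
5. p2, u
6. not p1, u
Accessibility: uRu
The negation has an open branch (countermodel exists).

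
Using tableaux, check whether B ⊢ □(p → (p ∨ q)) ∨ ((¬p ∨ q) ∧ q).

Tableau for the negation ¬(□(p → (p ∨ q)) ∨ ((¬p ∨ q) ∧ q)):
1. ¬(□(p → (p ∨ q)) ∨ ((¬p ∨ q) ∧ q)), w0
2. ¬□(p → (p ∨ q)), w0   [¬∨-rule on 1]
3. ¬((¬p ∨ q) ∧ q), w0   [¬∨-rule on 1]
4. ¬(¬p ∨ q), w0   [¬∧-rule on 3 (branches; this branch)]
5. p, w0   [¬∨-rule on 4]
6. ¬q, w0   [¬∨-rule on 4]
7. ¬(p → (p ∨ q)), w1   [¬□-rule on 2: fresh world w1, w0Rw1]
8. p, w1   [¬→-rule on 7]
9. ¬(p ∨ q), w1   [¬→-rule on 7]
10. ¬p, w1   [¬∨-rule on 9]
11. ¬q, w1   [¬∨-rule on 9]
Accessibility: w0Rw0, w0Rw1, w1Rw0, w1Rw1
Branch closes: p and ¬p both at w1.
All branches of the negation close; one closing branch shown above.

Valid in B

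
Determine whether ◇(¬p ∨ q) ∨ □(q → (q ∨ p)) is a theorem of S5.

Tableau for the negation ¬(◇(¬p ∨ q) ∨ □(q → (q ∨ p))):
1. ¬(◇(¬p ∨ q) ∨ □(q → (q ∨ p))), 0
2. ¬◇(¬p ∨ q), 0   [¬∨-rule on 1]
3. ¬□(q → (q ∨ p)), 0   [¬∨-rule on 1]
4. ¬(¬p ∨ q), 0   [¬◇-rule on 2 via 0R0]
5. p, 0   [¬∨-rule on 4]
6. ¬q, 0   [¬∨-rule on 4]
7. ¬(q → (q ∨ p)), 1   [¬□-rule on 3: fresh world 1, 0R1]
8. q, 1   [¬→-rule on 7]
9. ¬(q ∨ p), 1   [¬→-rule on 7]
10. ¬q, 1   [¬∨-rule on 9]
11. ¬p, 1   [¬∨-rule on 9]
Accessibility: 0R0, 0R1, 1R0, 1R1
Branch closes: q and ¬q both at 1.
All branches of the negation close; one closing branch shown above.

Yes, valid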